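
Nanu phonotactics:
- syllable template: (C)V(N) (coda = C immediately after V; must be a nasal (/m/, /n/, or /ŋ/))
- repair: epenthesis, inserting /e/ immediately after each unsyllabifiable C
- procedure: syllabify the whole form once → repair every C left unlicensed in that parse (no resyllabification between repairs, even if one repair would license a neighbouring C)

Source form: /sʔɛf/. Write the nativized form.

seʔɛfe

Under (C)V(N), the unsyllabifiable consonants are /s/, /f/ (only a nasal (/m/, /n/, or /ŋ/) is licensed in coda position; onsets are limited to one consonant).
Epenthesis after each stranded consonant: /s/ → /se/, /f/ → /fe/.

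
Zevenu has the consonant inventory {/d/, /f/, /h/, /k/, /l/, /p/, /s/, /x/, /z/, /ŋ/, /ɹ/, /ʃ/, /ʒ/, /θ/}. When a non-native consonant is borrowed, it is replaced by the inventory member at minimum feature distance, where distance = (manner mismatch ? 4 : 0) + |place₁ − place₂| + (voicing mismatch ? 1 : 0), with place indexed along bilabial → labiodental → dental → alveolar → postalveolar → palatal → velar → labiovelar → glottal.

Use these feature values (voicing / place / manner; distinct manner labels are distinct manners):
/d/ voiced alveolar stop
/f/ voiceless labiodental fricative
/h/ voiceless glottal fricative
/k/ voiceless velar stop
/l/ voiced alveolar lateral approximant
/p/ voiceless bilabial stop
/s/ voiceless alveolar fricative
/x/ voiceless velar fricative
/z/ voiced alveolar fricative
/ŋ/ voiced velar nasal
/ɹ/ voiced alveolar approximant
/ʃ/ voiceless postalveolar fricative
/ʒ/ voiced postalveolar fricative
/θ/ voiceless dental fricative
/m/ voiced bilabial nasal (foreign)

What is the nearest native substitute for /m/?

/p/ is closest: manner differs (nasal→stop, +4), place distance 0 (bilabial→bilabial), voicing differs (+1); total 5. Next closest is /f/ at distance 6.

p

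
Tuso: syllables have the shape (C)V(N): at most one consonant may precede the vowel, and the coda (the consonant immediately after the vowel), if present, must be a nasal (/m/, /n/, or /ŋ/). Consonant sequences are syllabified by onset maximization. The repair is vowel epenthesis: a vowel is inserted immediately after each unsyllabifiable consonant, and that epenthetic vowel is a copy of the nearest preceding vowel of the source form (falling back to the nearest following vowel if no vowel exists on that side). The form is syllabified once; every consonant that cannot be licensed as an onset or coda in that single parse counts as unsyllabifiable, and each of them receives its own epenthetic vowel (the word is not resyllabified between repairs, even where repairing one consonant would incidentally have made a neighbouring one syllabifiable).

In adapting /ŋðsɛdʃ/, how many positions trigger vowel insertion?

4

The unsyllabifiable consonants are /ŋ/, /ð/, /d/, /ʃ/; each receives one epenthetic vowel.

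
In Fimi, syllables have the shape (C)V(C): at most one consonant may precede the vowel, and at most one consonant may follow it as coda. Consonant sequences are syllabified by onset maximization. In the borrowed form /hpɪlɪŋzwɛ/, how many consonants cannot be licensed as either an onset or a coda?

2

Syllabifying with onset maximization leaves /h/, /z/ stranded (at most one coda consonant is licensed; onsets are limited to one consonant).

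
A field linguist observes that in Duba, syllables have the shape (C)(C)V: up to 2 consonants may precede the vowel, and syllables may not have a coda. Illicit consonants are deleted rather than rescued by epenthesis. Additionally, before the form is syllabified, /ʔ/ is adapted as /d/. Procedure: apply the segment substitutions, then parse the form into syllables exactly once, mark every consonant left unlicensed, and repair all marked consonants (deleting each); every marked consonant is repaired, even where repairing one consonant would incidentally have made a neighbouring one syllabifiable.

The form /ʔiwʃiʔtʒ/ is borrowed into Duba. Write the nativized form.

Substitution: /ʔ/ → /d/, giving /diwʃidtʒ/.
Under (C)(C)V, the unsyllabifiable consonants are /d/, /t/, /ʒ/ (no codas are permitted; onsets may contain at most 2 consonants).
Each unlicensed consonant is deleted: /d/, /t/, /ʒ/.

diwʃi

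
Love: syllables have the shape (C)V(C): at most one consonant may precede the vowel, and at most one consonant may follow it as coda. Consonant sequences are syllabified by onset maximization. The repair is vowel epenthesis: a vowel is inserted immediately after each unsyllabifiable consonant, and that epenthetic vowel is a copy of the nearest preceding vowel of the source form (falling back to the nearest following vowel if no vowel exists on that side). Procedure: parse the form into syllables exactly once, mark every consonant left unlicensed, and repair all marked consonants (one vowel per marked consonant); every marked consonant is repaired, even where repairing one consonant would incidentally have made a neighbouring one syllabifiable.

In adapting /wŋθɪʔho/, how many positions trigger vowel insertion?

The unsyllabifiable consonants are /w/, /ŋ/; each receives one epenthetic vowel.

2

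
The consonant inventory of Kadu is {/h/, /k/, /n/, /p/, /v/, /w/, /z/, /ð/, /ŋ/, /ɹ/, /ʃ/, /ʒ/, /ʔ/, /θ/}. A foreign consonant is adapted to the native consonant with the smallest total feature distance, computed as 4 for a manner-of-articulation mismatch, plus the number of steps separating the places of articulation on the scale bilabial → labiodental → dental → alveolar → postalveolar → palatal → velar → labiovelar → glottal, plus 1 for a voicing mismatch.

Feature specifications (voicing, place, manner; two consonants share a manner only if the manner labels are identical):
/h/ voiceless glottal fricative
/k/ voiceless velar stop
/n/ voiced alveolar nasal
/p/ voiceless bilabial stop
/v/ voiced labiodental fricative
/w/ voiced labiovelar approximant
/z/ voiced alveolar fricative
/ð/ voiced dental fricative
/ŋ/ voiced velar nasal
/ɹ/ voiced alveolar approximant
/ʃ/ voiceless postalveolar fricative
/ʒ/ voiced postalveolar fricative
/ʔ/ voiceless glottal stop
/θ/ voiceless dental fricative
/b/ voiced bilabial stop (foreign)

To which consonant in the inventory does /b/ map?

p

/p/ is closest: same manner (stop), place distance 0 (bilabial→bilabial), voicing differs (+1); total 1. Next closest is /v/ at distance 5.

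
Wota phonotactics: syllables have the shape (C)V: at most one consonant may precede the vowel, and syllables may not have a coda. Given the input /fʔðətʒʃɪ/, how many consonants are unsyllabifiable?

4

Under (C)V, the unsyllabifiable consonants are /f/, /ʔ/, /t/, /ʒ/ (no codas are permitted; onsets are limited to one consonant).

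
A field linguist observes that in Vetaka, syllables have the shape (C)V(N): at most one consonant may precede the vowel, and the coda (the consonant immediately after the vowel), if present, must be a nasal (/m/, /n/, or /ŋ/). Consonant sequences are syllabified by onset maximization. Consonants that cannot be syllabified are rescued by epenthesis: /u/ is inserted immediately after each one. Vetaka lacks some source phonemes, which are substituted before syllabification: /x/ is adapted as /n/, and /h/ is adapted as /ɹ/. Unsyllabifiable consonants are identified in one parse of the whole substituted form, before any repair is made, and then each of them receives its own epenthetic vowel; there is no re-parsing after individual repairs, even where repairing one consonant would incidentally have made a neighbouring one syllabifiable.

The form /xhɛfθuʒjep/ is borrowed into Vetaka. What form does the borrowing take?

nuɹɛfuθuʒujepu

Substitution: /x/ → /n/, /h/ → /ɹ/, giving /nɹɛfθuʒjep/.
The consonants /n/, /f/, /ʒ/, /p/ cannot be parsed into a legal (C)V(N) syllable (only a nasal (/m/, /n/, or /ŋ/) is licensed in coda position; onsets are limited to one consonant).
Epenthesis after each stranded consonant: /n/ → /nu/, /f/ → /fu/, /ʒ/ → /ʒu/, /p/ → /pu/.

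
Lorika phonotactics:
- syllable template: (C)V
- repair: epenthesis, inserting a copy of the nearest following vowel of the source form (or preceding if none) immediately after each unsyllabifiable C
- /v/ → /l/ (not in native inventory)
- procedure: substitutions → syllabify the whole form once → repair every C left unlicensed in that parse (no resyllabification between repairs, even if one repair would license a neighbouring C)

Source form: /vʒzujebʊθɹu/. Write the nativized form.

luʒuzujebʊθuɹu

Substitution: /v/ → /l/, giving /lʒzujebʊθɹu/.
Under (C)V, the unsyllabifiable consonants are /l/, /ʒ/, /θ/ (no codas are permitted; onsets are limited to one consonant).
Inserting the epenthetic vowel yields /l/ → /lu/, /ʒ/ → /ʒu/, /θ/ → /θu/.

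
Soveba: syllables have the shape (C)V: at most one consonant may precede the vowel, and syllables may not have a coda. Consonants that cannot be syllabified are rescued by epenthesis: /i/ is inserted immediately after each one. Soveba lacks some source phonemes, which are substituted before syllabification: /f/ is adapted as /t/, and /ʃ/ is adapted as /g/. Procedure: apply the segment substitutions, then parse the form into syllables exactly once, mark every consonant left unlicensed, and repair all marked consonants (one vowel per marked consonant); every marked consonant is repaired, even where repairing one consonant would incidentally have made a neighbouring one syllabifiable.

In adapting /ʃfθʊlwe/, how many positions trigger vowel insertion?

After substitution the input is /gtθʊlwe/.
The unsyllabifiable consonants are /g/, /t/, /l/; each receives one epenthetic vowel.

3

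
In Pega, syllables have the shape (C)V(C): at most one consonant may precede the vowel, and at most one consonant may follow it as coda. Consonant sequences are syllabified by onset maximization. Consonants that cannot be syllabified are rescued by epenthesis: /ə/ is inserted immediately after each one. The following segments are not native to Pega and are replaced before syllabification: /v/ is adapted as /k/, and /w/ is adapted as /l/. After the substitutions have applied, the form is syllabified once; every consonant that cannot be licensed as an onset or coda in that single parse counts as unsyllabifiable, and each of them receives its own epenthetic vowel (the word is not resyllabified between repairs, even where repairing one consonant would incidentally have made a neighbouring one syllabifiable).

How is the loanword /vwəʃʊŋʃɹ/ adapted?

kələʃʊŋʃəɹə

Substitution: /v/ → /k/, /w/ → /l/, giving /kləʃʊŋʃɹ/.
Under (C)V(C), the unsyllabifiable consonants are /k/, /ʃ/, /ɹ/ (at most one coda consonant is licensed; onsets are limited to one consonant).
Each unlicensed consonant becomes the onset of a new syllable: /k/ → /kə/, /ʃ/ → /ʃə/, /ɹ/ → /ɹə/.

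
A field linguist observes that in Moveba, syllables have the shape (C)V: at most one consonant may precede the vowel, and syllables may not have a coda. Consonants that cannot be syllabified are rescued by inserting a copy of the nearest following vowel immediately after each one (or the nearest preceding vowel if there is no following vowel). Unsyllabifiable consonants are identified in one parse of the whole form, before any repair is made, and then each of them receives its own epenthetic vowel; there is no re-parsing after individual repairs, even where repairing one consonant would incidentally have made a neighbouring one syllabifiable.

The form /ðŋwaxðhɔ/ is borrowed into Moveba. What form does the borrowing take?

The consonants /ð/, /ŋ/, /x/, /ð/ cannot be parsed into a legal (C)V syllable (no codas are permitted; onsets are limited to one consonant).
Each unlicensed consonant becomes the onset of a new syllable: /ð/ → /ða/, /ŋ/ → /ŋa/, /x/ → /xɔ/, /ð/ → /ðɔ/.

ðaŋawaxɔðɔhɔ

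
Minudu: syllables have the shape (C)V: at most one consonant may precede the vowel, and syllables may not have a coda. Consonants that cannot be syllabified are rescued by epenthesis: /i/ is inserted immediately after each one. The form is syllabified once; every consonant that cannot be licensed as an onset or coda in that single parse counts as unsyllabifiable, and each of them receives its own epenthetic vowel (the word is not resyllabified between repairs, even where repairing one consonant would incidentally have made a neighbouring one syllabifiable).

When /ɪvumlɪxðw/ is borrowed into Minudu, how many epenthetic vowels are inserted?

The unsyllabifiable consonants are /m/, /x/, /ð/, /w/; each receives one epenthetic vowel.

4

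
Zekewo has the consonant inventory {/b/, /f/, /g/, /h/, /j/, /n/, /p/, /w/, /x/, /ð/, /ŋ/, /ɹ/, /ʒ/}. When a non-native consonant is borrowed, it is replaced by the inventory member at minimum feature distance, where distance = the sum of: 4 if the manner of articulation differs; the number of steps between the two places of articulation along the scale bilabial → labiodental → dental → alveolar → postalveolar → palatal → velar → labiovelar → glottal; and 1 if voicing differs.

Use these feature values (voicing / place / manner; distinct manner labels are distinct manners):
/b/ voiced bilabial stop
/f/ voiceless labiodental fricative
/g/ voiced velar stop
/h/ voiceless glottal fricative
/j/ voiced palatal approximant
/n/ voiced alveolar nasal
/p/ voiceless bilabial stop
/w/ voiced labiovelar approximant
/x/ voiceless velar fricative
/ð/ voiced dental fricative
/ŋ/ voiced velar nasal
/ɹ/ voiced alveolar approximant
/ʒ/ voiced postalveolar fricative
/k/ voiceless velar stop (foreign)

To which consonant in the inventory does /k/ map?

/g/ is closest: same manner (stop), place distance 0 (velar→velar), voicing differs (+1); total 1. Next closest is /x/ at distance 4.

g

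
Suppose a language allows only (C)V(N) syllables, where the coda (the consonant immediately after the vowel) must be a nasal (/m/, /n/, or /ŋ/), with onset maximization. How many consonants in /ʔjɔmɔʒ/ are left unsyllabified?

The consonants /ʔ/, /ʒ/ cannot be parsed into a legal (C)V(N) syllable (only a nasal (/m/, /n/, or /ŋ/) is licensed in coda position; onsets are limited to one consonant).

2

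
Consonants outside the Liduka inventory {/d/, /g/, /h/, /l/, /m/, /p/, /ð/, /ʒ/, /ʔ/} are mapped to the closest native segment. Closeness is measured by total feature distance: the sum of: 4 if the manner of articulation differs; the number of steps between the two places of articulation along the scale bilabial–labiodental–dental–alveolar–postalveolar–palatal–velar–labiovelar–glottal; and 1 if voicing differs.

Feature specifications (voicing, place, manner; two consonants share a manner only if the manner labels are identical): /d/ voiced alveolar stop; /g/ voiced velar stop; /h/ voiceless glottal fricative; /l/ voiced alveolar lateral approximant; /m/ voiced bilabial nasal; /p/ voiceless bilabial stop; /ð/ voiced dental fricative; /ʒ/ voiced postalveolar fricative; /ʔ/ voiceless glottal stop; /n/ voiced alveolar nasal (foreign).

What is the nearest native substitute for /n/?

/m/ is closest: same manner (nasal), place distance 3 (alveolar→bilabial), same voicing; total 3. Next closest is /d/ at distance 4.

m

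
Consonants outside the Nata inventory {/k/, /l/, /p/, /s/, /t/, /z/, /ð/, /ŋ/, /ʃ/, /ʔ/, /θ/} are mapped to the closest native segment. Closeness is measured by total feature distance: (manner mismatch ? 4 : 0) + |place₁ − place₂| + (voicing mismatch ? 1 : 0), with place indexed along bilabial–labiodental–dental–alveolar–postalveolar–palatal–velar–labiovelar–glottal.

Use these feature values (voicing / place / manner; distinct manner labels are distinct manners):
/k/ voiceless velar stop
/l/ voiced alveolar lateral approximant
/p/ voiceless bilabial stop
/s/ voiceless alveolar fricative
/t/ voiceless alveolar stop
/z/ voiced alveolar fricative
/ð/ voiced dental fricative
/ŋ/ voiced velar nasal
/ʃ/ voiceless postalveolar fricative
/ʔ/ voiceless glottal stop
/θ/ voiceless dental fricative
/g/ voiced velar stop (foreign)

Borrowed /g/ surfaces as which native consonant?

/k/ is closest: same manner (stop), place distance 0 (velar→velar), voicing differs (+1); total 1. Next closest is /ʔ/ at distance 3.

k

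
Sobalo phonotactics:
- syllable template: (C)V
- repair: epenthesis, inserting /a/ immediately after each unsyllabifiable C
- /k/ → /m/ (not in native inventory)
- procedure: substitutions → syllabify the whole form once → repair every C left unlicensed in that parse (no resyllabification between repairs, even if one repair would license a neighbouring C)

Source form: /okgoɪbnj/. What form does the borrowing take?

omagoɪbanaja

Substitution: /k/ → /m/, giving /omgoɪbnj/.
Under (C)V, the unsyllabifiable consonants are /m/, /b/, /n/, /j/ (no codas are permitted; onsets are limited to one consonant).
Each unlicensed consonant becomes the onset of a new syllable: /m/ → /ma/, /b/ → /ba/, /n/ → /na/, /j/ → /ja/.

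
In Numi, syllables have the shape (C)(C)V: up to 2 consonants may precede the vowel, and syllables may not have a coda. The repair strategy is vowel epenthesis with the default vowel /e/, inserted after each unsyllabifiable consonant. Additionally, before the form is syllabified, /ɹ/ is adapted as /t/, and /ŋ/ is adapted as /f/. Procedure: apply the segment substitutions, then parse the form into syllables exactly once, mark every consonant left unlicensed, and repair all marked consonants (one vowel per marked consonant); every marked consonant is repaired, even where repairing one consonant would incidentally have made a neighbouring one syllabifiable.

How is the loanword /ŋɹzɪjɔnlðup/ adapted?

Substitution: /ŋ/ → /f/, /ɹ/ → /t/, giving /ftzɪjɔnlðup/.
Under (C)(C)V, the unsyllabifiable consonants are /f/, /n/, /p/ (no codas are permitted; onsets may contain at most 2 consonants).
Inserting the epenthetic vowel yields /f/ → /fe/, /n/ → /ne/, /p/ → /pe/.

fetzɪjɔnelðupe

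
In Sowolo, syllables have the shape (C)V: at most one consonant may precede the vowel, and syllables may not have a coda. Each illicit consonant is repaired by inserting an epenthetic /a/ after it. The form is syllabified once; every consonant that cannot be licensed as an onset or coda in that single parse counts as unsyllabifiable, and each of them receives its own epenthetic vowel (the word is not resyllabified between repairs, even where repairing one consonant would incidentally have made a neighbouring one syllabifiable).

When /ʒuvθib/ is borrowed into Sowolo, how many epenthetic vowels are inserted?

2

The unsyllabifiable consonants are /v/, /b/; each receives one epenthetic vowel.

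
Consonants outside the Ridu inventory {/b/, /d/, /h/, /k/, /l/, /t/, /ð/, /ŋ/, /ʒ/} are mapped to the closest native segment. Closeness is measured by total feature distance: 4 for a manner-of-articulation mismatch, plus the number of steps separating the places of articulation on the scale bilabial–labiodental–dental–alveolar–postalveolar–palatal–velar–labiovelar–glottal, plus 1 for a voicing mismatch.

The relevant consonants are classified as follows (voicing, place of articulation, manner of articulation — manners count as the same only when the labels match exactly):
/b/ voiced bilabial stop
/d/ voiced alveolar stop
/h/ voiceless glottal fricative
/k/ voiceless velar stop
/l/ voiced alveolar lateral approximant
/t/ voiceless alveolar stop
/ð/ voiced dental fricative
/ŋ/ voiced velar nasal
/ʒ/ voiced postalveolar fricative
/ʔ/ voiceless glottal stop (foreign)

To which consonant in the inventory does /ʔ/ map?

/k/ is closest: same manner (stop), place distance 2 (glottal→velar), same voicing; total 2. Next closest is /h/ at distance 4.

k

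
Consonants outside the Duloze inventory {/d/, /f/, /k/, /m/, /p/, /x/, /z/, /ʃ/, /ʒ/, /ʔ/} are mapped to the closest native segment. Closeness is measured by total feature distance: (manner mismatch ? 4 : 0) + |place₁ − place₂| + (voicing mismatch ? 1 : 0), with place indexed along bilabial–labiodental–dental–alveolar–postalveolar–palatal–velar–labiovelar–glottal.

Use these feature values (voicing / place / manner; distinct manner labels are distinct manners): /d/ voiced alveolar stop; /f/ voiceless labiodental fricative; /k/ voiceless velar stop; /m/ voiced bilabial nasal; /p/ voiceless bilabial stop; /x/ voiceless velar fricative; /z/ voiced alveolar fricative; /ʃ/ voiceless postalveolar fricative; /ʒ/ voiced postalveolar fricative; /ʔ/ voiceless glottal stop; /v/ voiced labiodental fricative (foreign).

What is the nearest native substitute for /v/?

/f/ is closest: same manner (fricative), place distance 0 (labiodental→labiodental), voicing differs (+1); total 1. Next closest is /z/ at distance 2.

f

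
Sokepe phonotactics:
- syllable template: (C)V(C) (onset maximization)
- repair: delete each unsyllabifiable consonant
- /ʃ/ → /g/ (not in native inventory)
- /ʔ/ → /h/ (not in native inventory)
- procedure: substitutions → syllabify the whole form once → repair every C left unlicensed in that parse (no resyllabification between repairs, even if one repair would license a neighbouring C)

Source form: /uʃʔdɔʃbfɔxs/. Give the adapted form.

ugdɔgfɔx

Substitution: /ʃ/ → /g/, /ʔ/ → /h/, giving /ughdɔgbfɔxs/.
Syllabifying with onset maximization leaves /h/, /b/, /s/ stranded (at most one coda consonant is licensed; onsets are limited to one consonant).
Deletion applies to /h/, /b/, /s/.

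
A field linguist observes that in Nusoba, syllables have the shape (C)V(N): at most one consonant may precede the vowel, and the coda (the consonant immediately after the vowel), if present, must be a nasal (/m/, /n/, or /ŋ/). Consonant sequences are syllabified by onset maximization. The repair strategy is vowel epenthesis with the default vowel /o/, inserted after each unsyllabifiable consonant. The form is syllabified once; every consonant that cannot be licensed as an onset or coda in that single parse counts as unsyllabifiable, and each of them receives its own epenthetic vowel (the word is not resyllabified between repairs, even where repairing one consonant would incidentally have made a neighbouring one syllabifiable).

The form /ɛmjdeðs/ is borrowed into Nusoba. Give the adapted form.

ɛmjodeðoso

Under (C)V(N), the unsyllabifiable consonants are /j/, /ð/, /s/ (only a nasal (/m/, /n/, or /ŋ/) is licensed in coda position; onsets are limited to one consonant).
Epenthesis after each stranded consonant: /j/ → /jo/, /ð/ → /ðo/, /s/ → /so/.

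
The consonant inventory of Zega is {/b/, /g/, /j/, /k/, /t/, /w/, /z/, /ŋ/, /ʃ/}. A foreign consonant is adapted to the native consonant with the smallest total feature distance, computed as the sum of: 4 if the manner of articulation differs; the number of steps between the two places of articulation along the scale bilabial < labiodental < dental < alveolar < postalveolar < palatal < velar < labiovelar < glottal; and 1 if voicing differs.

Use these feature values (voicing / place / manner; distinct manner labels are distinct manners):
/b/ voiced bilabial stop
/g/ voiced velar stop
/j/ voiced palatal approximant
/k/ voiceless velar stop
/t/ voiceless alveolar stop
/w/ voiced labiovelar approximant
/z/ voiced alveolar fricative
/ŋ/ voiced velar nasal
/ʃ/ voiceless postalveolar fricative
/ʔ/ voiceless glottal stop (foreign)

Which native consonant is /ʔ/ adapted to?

/k/ is closest: same manner (stop), place distance 2 (glottal→velar), same voicing; total 2. Next closest is /g/ at distance 3.

k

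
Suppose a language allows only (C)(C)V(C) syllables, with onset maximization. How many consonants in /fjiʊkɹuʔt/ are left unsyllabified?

1

Syllabifying with onset maximization leaves /t/ stranded (at most one coda consonant is licensed; onsets may contain at most 2 consonants).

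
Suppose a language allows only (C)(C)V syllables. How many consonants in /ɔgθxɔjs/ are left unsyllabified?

Syllabifying with onset maximization leaves /g/, /j/, /s/ stranded (no codas are permitted; onsets may contain at most 2 consonants).

3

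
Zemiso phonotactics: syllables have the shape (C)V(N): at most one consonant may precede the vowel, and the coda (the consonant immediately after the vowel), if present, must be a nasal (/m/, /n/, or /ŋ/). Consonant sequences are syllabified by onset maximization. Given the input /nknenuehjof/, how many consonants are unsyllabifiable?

4

Syllabifying with onset maximization leaves /n/, /k/, /h/, /f/ stranded (only a nasal (/m/, /n/, or /ŋ/) is licensed in coda position; onsets are limited to one consonant).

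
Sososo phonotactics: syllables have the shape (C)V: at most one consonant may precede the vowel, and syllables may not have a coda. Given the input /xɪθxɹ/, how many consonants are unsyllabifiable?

3

The consonants /θ/, /x/, /ɹ/ cannot be parsed into a legal (C)V syllable (no codas are permitted; onsets are limited to one consonant).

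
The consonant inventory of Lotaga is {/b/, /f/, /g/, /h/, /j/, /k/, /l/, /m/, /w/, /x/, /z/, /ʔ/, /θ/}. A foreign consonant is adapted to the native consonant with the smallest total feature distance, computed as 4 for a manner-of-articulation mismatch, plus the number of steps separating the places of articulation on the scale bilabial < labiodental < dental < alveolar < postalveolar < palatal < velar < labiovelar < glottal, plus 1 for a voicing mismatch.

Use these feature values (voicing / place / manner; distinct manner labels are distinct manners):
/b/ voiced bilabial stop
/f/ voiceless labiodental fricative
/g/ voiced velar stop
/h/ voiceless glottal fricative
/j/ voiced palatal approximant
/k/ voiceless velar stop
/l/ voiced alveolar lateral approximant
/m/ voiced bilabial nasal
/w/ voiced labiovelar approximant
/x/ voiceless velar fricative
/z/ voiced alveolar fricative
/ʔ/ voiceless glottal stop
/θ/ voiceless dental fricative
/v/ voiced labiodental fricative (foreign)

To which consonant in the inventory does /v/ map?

/f/ is closest: same manner (fricative), place distance 0 (labiodental→labiodental), voicing differs (+1); total 1. Next closest is /z/ at distance 2.

f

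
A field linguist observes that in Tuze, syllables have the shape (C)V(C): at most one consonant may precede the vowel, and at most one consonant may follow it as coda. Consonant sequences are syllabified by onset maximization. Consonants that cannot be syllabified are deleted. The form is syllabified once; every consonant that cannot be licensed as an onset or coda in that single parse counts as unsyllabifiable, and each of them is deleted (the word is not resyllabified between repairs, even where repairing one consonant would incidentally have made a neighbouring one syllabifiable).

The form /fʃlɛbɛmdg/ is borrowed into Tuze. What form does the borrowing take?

lɛbɛm

Under (C)V(C), the unsyllabifiable consonants are /f/, /ʃ/, /d/, /g/ (at most one coda consonant is licensed; onsets are limited to one consonant).
Deletion applies to /f/, /ʃ/, /d/, /g/.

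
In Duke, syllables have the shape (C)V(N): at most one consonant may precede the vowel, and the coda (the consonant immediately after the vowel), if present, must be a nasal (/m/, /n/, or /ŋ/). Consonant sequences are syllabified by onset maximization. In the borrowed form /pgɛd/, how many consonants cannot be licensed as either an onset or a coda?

2

Syllabifying with onset maximization leaves /p/, /d/ stranded (only a nasal (/m/, /n/, or /ŋ/) is licensed in coda position; onsets are limited to one consonant).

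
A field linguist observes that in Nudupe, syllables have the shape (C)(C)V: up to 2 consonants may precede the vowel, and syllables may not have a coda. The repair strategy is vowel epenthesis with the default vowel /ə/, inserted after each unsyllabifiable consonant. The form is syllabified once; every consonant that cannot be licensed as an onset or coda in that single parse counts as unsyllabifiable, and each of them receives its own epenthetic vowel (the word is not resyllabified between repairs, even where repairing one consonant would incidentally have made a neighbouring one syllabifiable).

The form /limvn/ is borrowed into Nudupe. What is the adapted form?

liməvənə

The consonants /m/, /v/, /n/ cannot be parsed into a legal (C)(C)V syllable (no codas are permitted; onsets may contain at most 2 consonants).
Inserting the epenthetic vowel yields /m/ → /mə/, /v/ → /və/, /n/ → /nə/.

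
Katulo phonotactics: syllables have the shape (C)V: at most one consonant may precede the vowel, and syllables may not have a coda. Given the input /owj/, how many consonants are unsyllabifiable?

2

Under (C)V, the unsyllabifiable consonants are /w/, /j/ (no codas are permitted; onsets are limited to one consonant).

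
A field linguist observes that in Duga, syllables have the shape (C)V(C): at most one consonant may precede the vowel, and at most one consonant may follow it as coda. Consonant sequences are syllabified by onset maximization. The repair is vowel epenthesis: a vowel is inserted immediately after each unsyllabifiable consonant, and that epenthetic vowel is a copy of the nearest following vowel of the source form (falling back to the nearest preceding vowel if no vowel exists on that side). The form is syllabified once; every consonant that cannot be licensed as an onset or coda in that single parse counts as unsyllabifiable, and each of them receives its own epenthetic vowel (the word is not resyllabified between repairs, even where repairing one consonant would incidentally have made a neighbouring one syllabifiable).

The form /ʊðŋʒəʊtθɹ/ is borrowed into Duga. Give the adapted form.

Syllabifying with onset maximization leaves /ŋ/, /θ/, /ɹ/ stranded (at most one coda consonant is licensed; onsets are limited to one consonant).
Inserting the epenthetic vowel yields /ŋ/ → /ŋə/, /θ/ → /θʊ/, /ɹ/ → /ɹʊ/.

ʊðŋəʒəʊtθʊɹʊ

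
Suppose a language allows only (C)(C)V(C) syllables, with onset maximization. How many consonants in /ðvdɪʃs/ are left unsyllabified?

Syllabifying with onset maximization leaves /ð/, /s/ stranded (at most one coda consonant is licensed; onsets may contain at most 2 consonants).

2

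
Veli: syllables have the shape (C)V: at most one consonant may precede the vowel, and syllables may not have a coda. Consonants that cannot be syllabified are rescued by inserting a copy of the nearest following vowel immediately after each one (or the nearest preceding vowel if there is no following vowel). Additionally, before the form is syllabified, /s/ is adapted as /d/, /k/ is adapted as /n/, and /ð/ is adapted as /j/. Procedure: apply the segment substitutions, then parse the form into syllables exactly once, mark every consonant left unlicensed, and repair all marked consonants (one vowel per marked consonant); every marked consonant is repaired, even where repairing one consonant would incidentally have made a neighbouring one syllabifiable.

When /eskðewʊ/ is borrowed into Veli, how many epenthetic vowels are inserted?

After substitution the input is /ednjewʊ/.
The unsyllabifiable consonants are /d/, /n/; each receives one epenthetic vowel.

2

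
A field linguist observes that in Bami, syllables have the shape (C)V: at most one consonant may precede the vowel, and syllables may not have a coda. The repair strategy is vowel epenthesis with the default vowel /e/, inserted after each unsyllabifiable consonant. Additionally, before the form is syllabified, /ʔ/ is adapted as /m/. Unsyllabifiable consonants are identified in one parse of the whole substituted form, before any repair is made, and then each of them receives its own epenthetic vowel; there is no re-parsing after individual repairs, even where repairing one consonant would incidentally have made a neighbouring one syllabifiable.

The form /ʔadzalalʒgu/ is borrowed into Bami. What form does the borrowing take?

madezalaleʒegu

Substitution: /ʔ/ → /m/, giving /madzalalʒgu/.
Syllabifying with onset maximization leaves /d/, /l/, /ʒ/ stranded (no codas are permitted; onsets are limited to one consonant).
Epenthesis after each stranded consonant: /d/ → /de/, /l/ → /le/, /ʒ/ → /ʒe/.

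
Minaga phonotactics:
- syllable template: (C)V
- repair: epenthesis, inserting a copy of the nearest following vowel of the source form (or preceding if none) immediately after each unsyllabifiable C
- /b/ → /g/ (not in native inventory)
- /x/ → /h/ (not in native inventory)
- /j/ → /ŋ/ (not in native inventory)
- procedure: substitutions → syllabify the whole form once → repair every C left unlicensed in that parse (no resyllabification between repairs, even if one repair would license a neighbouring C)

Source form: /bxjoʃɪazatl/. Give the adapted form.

Substitution: /b/ → /g/, /x/ → /h/, /j/ → /ŋ/, giving /ghŋoʃɪazatl/.
Under (C)V, the unsyllabifiable consonants are /g/, /h/, /t/, /l/ (no codas are permitted; onsets are limited to one consonant).
Each unlicensed consonant becomes the onset of a new syllable: /g/ → /go/, /h/ → /ho/, /t/ → /ta/, /l/ → /la/.

gohoŋoʃɪazatala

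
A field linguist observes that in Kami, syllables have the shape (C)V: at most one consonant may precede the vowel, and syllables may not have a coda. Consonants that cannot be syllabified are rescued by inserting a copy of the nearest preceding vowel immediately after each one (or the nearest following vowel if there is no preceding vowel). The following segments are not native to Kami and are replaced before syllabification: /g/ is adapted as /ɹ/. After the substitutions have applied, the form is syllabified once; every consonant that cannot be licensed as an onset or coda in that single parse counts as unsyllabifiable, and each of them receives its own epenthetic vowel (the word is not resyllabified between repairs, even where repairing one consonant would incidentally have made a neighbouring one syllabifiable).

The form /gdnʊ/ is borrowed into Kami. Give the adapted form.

Substitution: /g/ → /ɹ/, giving /ɹdnʊ/.
The consonants /ɹ/, /d/ cannot be parsed into a legal (C)V syllable (no codas are permitted; onsets are limited to one consonant).
Inserting the epenthetic vowel yields /ɹ/ → /ɹʊ/, /d/ → /dʊ/.

ɹʊdʊnʊ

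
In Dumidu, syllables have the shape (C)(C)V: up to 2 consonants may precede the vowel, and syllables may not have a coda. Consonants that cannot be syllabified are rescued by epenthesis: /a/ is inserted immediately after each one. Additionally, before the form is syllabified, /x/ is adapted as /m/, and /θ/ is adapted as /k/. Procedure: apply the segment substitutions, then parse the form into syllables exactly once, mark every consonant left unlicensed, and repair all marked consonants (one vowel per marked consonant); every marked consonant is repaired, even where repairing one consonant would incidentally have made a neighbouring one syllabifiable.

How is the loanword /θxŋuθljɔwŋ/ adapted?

kamŋukaljɔwaŋa

Substitution: /θ/ → /k/, /x/ → /m/, giving /kmŋukljɔwŋ/.
Syllabifying with onset maximization leaves /k/, /k/, /w/, /ŋ/ stranded (no codas are permitted; onsets may contain at most 2 consonants).
Epenthesis after each stranded consonant: /k/ → /ka/, /k/ → /ka/, /w/ → /wa/, /ŋ/ → /ŋa/.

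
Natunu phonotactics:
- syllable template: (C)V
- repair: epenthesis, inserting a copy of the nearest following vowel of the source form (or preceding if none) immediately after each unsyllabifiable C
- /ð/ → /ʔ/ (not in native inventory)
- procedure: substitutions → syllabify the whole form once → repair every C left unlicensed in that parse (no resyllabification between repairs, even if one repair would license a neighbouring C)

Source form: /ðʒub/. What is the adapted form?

ʔuʒubu

Substitution: /ð/ → /ʔ/, giving /ʔʒub/.
Syllabifying with onset maximization leaves /ʔ/, /b/ stranded (no codas are permitted; onsets are limited to one consonant).
Each unlicensed consonant becomes the onset of a new syllable: /ʔ/ → /ʔu/, /b/ → /bu/.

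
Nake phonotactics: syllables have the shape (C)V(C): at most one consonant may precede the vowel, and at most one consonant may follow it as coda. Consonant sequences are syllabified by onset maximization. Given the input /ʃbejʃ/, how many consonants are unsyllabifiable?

2

Under (C)V(C), the unsyllabifiable consonants are /ʃ/, /ʃ/ (at most one coda consonant is licensed; onsets are limited to one consonant).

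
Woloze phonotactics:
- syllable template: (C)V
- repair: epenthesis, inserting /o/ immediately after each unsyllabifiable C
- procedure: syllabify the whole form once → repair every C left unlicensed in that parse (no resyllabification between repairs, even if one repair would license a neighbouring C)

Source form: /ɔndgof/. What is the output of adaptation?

Under (C)V, the unsyllabifiable consonants are /n/, /d/, /f/ (no codas are permitted; onsets are limited to one consonant).
Each unlicensed consonant becomes the onset of a new syllable: /n/ → /no/, /d/ → /do/, /f/ → /fo/.

ɔnodogofo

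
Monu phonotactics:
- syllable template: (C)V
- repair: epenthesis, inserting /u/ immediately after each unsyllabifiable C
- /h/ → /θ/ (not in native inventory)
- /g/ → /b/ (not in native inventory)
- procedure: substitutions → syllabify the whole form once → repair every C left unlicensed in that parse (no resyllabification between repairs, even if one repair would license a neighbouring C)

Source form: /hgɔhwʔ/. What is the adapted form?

θubɔθuwuʔu

Substitution: /h/ → /θ/, /g/ → /b/, giving /θbɔθwʔ/.
Syllabifying with onset maximization leaves /θ/, /θ/, /w/, /ʔ/ stranded (no codas are permitted; onsets are limited to one consonant).
Epenthesis after each stranded consonant: /θ/ → /θu/, /θ/ → /θu/, /w/ → /wu/, /ʔ/ → /ʔu/.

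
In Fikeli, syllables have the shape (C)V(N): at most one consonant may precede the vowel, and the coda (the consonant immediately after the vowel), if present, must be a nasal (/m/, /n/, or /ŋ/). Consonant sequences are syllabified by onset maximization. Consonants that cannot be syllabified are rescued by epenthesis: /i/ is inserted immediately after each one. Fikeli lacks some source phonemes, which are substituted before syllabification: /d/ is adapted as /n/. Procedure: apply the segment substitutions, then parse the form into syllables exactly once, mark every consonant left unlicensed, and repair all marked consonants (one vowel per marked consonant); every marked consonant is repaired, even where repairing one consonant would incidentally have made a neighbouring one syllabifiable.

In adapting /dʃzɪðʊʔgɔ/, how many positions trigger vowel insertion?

3

After substitution the input is /nʃzɪðʊʔgɔ/.
The unsyllabifiable consonants are /n/, /ʃ/, /ʔ/; each receives one epenthetic vowel.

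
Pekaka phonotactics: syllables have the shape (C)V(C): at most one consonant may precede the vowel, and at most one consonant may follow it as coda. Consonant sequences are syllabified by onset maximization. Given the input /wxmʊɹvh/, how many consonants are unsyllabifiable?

The consonants /w/, /x/, /v/, /h/ cannot be parsed into a legal (C)V(C) syllable (at most one coda consonant is licensed; onsets are limited to one consonant).

4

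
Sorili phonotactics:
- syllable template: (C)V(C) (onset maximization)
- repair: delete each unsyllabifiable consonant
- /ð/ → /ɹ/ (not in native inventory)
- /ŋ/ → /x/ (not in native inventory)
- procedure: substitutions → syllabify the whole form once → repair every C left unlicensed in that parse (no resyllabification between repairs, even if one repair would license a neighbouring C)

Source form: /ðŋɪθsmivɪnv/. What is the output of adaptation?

xɪθmivɪn

Substitution: /ð/ → /ɹ/, /ŋ/ → /x/, giving /ɹxɪθsmivɪnv/.
Syllabifying with onset maximization leaves /ɹ/, /s/, /v/ stranded (at most one coda consonant is licensed; onsets are limited to one consonant).
Deletion applies to /ɹ/, /s/, /v/.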